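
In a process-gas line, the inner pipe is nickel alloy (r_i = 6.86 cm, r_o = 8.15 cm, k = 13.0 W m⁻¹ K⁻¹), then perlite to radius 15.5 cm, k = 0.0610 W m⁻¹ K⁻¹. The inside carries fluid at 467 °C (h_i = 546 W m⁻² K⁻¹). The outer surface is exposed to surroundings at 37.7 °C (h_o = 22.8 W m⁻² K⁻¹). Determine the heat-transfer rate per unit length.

Q' = 248 W/m

Treat each layer as a resistance in series:
  R'_conv,in = 1/(2πr h) = 1/(2π·0.0686·546) = 0.004249 m·K/W
  R'_nickel alloy = ln(0.0815/0.0686)/(2πk) = 0.1723/(2π·13.0) = 0.002110 m·K/W
  R'_perlite = ln(0.155/0.0815)/(2πk) = 0.6428/(2π·0.0610) = 1.677 m·K/W
  R'_conv,out = 1/(2πr h) = 1/(2π·0.155·22.8) = 0.04504 m·K/W
ΣR = 0.004249 + 0.002110 + 1.677 + 0.04504 = 1.728 m·K/W
Q' = ΔT/ΣR = (467 °C − 37.7 °C)/1.728 = 248 W/m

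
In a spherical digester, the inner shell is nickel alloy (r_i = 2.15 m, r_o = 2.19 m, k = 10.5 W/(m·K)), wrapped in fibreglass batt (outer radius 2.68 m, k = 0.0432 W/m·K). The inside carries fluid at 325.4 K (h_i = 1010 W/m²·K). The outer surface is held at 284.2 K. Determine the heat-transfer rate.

Q = 268 W

Series thermal resistances, inner to outer:
  R_conv,in = 1/(4πr²h) = 1/(4π·2.15²·1010) = 1.704×10^-5 K/W
  R_nickel alloy = (1/2.15 − 1/2.19)/(4πk) = 0.008495/(4π·10.5) = 6.438×10^-5 K/W
  R_fibreglass batt = (1/2.19 − 1/2.68)/(4πk) = 0.08349/(4π·0.0432) = 0.1538 K/W
ΣR = 1.704×10^-5 + 6.438×10^-5 + 0.1538 = 0.1539 K/W
Q = ΔT/ΣR = (325.4 K − 284.2 K)/0.1539 = 268 W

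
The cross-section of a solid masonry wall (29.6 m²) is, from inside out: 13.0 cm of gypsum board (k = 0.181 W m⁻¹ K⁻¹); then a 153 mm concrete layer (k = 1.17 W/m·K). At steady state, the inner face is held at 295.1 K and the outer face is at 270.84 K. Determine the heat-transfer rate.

Resistance network (inner→outer):
  R_gypsum board = L/(kA) = 0.130/(0.181·29.6) = 0.02426 K/W
  R_concrete = L/(kA) = 0.153/(1.17·29.6) = 0.004418 K/W
ΣR = 0.02426 + 0.004418 = 0.02868 K/W
Q = ΔT/ΣR = (295.1 K − 270.84 K)/0.02868 = 846 W

Q = 846 W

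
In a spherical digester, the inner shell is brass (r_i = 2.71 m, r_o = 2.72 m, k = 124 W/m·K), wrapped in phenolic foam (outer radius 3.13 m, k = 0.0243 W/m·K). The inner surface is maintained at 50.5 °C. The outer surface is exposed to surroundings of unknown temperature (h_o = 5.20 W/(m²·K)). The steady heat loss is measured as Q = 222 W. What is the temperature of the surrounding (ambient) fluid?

T_out = 15.1 °C

Sum the resistances:
  R_brass = (1/2.71 − 1/2.72)/(4πk) = 0.001357/(4π·124) = 8.706×10^-7 K/W
  R_phenolic foam = (1/2.72 − 1/3.13)/(4πk) = 0.04816/(4π·0.0243) = 0.1577 K/W
  R_conv,out = 1/(4πr²h) = 1/(4π·3.13²·5.20) = 0.001562 K/W
ΣR = 0.1593 K/W
ΔT = Q·ΣR = 222 × 0.1593 = 35.36 K
Heat flows outward, so T_out = T_in − ΔT = 50.5 − 35.36 = 15.1 °C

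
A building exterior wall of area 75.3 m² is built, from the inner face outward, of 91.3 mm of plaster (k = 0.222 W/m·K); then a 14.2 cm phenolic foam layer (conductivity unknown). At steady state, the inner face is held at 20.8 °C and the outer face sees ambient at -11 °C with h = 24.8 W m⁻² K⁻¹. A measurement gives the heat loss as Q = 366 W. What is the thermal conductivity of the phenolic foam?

k = 0.0233 W/m·K

ΣR = ΔT/Q = |20.8 − -11|/366 = 0.08689 K/W
Known resistances:
  R_plaster = L/(kA) = 0.0913/(0.222·75.3) = 0.005462 K/W
  R_conv,out = 1/(hA) = 1/(24.8·75.3) = 5.355×10^-4 K/W
R_phenolic foam = ΣR − ΣR_known = 0.08689 − 0.005997 = 0.08089 K/W
L/(kA) = 0.08089 ⇒ k = 0.142/(0.08089·75.3) = 0.0233 W/m·K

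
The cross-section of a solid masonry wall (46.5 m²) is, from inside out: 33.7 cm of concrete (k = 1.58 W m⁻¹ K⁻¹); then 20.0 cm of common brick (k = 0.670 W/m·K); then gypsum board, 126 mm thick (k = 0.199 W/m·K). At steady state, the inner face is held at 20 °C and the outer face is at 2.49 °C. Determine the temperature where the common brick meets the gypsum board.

Resistance network (inner→outer):
  R_concrete = L/(kA) = 0.337/(1.58·46.5) = 0.004587 K/W
  R_common brick = L/(kA) = 0.200/(0.670·46.5) = 0.006420 K/W
  R_gypsum board = L/(kA) = 0.126/(0.199·46.5) = 0.01362 K/W
ΣR = 0.004587 + 0.006420 + 0.01362 = 0.02463 K/W
Q = ΔT/ΣR = (20 °C − 2.49 °C)/0.02463 = 710.9 W
From the inner boundary to the common brick/gypsum board interface, ΣR_partial = 0.01101 K/W.
T_interface = T_in − Q·ΣR_partial = 20 °C − (710.9)(0.01101) = 12.2 °C

T = 12.2 °C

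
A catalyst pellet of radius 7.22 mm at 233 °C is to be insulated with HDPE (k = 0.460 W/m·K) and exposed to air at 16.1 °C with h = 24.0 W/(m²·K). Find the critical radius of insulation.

For a sphere, r_cr = 2k_ins/h = 2·0.460/24.0 = 0.0383 m = 3.83 cm

r_cr = 3.83 cm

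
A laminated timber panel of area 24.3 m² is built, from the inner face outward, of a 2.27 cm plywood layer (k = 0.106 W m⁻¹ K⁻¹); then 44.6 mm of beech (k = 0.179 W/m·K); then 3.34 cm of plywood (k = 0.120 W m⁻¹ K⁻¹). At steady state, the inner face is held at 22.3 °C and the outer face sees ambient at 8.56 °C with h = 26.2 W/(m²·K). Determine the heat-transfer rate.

Resistance network (inner→outer):
  R_plywood = L/(kA) = 0.0227/(0.106·24.3) = 0.008813 K/W
  R_beech = L/(kA) = 0.0446/(0.179·24.3) = 0.01025 K/W
  R_plywood = L/(kA) = 0.0334/(0.120·24.3) = 0.01145 K/W
  R_conv,out = 1/(hA) = 1/(26.2·24.3) = 0.001571 K/W
ΣR = 0.008813 + 0.01025 + 0.01145 + 0.001571 = 0.03208 K/W
Q = ΔT/ΣR = (22.3 °C − 8.56 °C)/0.03208 = 428 W

Q = 428 W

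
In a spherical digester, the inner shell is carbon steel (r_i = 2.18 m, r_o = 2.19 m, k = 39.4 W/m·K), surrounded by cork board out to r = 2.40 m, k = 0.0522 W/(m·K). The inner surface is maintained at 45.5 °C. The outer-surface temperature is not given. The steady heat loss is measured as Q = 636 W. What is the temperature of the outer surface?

T_out = 6.76 °C

Sum the resistances:
  R_carbon steel = (1/2.18 − 1/2.19)/(4πk) = 0.002095/(4π·39.4) = 4.231×10^-6 K/W
  R_cork board = (1/2.19 − 1/2.40)/(4πk) = 0.03995/(4π·0.0522) = 0.06091 K/W
ΣR = 0.06091 K/W
ΔT = Q·ΣR = 636 × 0.06091 = 38.74 K
Heat flows outward, so T_out = T_in − ΔT = 45.5 − 38.74 = 6.76 °C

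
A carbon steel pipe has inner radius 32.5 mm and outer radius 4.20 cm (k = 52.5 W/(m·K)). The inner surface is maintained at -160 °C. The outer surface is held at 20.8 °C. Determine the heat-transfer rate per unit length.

Q' = 2πk·ΔT/ln(r₂/r₁) = 2π × 52.5 × 180.8 / ln(0.0420/0.0325) = 2.33×10^5 W/m

Q' = 2.33×10^5 W/m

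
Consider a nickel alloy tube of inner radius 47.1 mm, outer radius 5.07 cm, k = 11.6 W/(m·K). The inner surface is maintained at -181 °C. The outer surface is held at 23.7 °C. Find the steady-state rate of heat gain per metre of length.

Q' = 2.03×10^5 W/m

Q' = 2πk·ΔT/ln(r₂/r₁) = 2π × 11.6 × 204.7 / ln(0.0507/0.0471) = 2.03×10^5 W/m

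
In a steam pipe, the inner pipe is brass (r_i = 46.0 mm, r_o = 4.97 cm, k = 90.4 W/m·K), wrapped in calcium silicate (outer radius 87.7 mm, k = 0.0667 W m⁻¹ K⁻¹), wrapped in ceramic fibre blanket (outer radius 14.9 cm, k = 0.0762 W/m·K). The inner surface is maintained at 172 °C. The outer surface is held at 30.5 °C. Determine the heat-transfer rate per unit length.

Treat each layer as a resistance in series:
  R'_brass = ln(0.0497/0.0460)/(2πk) = 0.07736/(2π·90.4) = 1.362×10^-4 m·K/W
  R'_calcium silicate = ln(0.0877/0.0497)/(2πk) = 0.5679/(2π·0.0667) = 1.355 m·K/W
  R'_ceramic fibre blanket = ln(0.149/0.0877)/(2πk) = 0.5300/(2π·0.0762) = 1.107 m·K/W
ΣR = 1.362×10^-4 + 1.355 + 1.107 = 2.462 m·K/W
Q' = ΔT/ΣR = (172 °C − 30.5 °C)/2.462 = 57.5 W/m

Q' = 57.5 W/m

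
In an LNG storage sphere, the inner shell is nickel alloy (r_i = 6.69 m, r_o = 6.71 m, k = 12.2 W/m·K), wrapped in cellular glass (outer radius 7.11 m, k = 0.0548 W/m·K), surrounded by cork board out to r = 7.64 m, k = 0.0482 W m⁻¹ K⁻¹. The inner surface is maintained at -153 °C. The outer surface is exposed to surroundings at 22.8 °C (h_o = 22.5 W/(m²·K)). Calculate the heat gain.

Series thermal resistances, inner to outer:
  R_nickel alloy = (1/6.69 − 1/6.71)/(4πk) = 4.455×10^-4/(4π·12.2) = 2.906×10^-6 K/W
  R_cellular glass = (1/6.71 − 1/7.11)/(4πk) = 0.008384/(4π·0.0548) = 0.01218 K/W
  R_cork board = (1/7.11 − 1/7.64)/(4πk) = 0.009757/(4π·0.0482) = 0.01611 K/W
  R_conv,out = 1/(4πr²h) = 1/(4π·7.64²·22.5) = 6.059×10^-5 K/W
ΣR = 2.906×10^-6 + 0.01218 + 0.01611 + 6.059×10^-5 = 0.02835 K/W
Q = ΔT/ΣR = (-153 °C − 22.8 °C)/0.02835 = -6200 W
(Negative Q ⇒ heat flows inward; heat gain = 6200 W.)

Q = 6.20 kW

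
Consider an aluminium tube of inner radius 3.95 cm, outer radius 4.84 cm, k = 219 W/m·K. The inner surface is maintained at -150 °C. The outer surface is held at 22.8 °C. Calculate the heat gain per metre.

Q' = 1170 kW/m

Q' = 2πk·ΔT/ln(r₂/r₁) = 2π × 219 × 172.8 / ln(0.0484/0.0395) = 1.17×10^6 W/m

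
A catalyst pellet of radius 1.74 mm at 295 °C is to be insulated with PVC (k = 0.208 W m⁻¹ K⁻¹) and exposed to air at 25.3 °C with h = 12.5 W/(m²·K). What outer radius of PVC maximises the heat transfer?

r_cr = 3.33 cm

For a sphere, r_cr = 2k_ins/h = 2·0.208/12.5 = 0.0333 m = 3.33 cm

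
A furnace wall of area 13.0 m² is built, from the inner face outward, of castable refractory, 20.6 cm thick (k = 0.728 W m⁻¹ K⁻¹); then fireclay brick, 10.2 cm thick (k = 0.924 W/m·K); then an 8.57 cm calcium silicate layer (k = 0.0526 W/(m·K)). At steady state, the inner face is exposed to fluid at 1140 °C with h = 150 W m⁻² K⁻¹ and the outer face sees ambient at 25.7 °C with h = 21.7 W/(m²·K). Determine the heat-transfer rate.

Treat each layer as a resistance in series:
  R_conv,in = 1/(hA) = 1/(150·13.0) = 5.128×10^-4 K/W
  R_castable refractory = L/(kA) = 0.206/(0.728·13.0) = 0.02177 K/W
  R_fireclay brick = L/(kA) = 0.102/(0.924·13.0) = 0.008492 K/W
  R_calcium silicate = L/(kA) = 0.0857/(0.0526·13.0) = 0.1253 K/W
  R_conv,out = 1/(hA) = 1/(21.7·13.0) = 0.003545 K/W
ΣR = 5.128×10^-4 + 0.02177 + 0.008492 + 0.1253 + 0.003545 = 0.1596 K/W
Q = ΔT/ΣR = (1140 °C − 25.7 °C)/0.1596 = 6980 W

Q = 6.98 kW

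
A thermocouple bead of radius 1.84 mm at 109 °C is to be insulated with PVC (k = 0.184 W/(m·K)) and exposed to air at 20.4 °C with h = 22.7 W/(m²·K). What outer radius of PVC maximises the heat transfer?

r_cr = 1.62 cm

For a sphere, r_cr = 2k_ins/h = 2·0.184/22.7 = 0.0162 m = 1.62 cm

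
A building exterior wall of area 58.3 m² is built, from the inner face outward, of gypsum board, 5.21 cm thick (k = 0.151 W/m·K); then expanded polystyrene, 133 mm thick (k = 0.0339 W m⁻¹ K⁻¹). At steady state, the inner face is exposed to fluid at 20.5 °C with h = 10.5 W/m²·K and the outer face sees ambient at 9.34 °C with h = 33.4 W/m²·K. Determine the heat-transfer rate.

Resistance network (inner→outer):
  R_conv,in = 1/(hA) = 1/(10.5·58.3) = 0.001634 K/W
  R_gypsum board = L/(kA) = 0.0521/(0.151·58.3) = 0.005918 K/W
  R_expanded polystyrene = L/(kA) = 0.133/(0.0339·58.3) = 0.06730 K/W
  R_conv,out = 1/(hA) = 1/(33.4·58.3) = 5.136×10^-4 K/W
ΣR = 0.001634 + 0.005918 + 0.06730 + 5.136×10^-4 = 0.07537 K/W
Q = ΔT/ΣR = (20.5 °C − 9.34 °C)/0.07537 = 148 W

Q = 148 W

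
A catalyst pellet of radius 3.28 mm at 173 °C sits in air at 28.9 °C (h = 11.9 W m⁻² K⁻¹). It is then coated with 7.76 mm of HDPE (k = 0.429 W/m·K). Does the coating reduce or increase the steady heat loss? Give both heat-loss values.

increases: 0.232 → 1.52 W

Critical radius for a sphere: r_cr = 2k/h = 0.0721 m = 7.21 cm.
Outer radius after coating: r₂ = 0.00328 + 0.00776 = 0.01104 m.
Since r₁ < r_cr and r₂ ≤ r_cr, the coating moves toward the maximum at r_cr — heat loss rises.
Bare: R = 1/(4πr₁²h) = 621.6 K/W; Q = 144.1/621.6 = 0.232 W.
Coated: R = R_cond + R_conv = 94.62 K/W; Q = 144.1/94.62 = 1.52 W.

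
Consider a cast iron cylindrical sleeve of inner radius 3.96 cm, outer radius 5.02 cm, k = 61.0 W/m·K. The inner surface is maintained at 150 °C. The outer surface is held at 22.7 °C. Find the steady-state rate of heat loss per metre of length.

Q' = 206 kW/m

Q' = 2πk·ΔT/ln(r₂/r₁) = 2π × 61.0 × 127.3 / ln(0.0502/0.0396) = 2.06×10^5 W/m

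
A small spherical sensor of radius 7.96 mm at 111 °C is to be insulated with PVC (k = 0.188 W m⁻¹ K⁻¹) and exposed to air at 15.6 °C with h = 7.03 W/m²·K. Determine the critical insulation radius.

For a sphere, r_cr = 2k_ins/h = 2·0.188/7.03 = 0.0535 m = 5.35 cm

r_cr = 5.35 cm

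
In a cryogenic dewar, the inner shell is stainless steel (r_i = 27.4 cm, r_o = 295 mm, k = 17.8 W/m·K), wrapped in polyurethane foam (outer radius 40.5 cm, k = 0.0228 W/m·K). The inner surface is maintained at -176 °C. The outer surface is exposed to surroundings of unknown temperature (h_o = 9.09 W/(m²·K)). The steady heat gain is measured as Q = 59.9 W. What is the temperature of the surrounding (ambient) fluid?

T_out = 19.8 °C

Sum the resistances:
  R_stainless steel = (1/0.274 − 1/0.295)/(4πk) = 0.2598/(4π·17.8) = 0.001161 K/W
  R_polyurethane foam = (1/0.295 − 1/0.405)/(4πk) = 0.9207/(4π·0.0228) = 3.213 K/W
  R_conv,out = 1/(4πr²h) = 1/(4π·0.405²·9.09) = 0.05337 K/W
ΣR = 3.268 K/W
ΔT = Q·ΣR = 59.9 × 3.268 = 195.8 K
Heat flows inward, so T_out = T_in + ΔT = -176 + 195.8 = 19.8 °C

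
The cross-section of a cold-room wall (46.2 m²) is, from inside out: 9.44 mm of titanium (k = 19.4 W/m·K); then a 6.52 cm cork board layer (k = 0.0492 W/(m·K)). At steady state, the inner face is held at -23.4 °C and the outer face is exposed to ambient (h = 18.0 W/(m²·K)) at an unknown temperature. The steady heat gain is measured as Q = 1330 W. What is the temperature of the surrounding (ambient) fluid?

T_out = 16.4 °C

Sum the resistances:
  R_titanium = L/(kA) = 0.00944/(19.4·46.2) = 1.053×10^-5 K/W
  R_cork board = L/(kA) = 0.0652/(0.0492·46.2) = 0.02868 K/W
  R_conv,out = 1/(hA) = 1/(18.0·46.2) = 0.001203 K/W
ΣR = 0.02990 K/W
ΔT = Q·ΣR = 1330 × 0.02990 = 39.77 K
Heat flows inward, so T_out = T_in + ΔT = -23.4 + 39.77 = 16.4 °C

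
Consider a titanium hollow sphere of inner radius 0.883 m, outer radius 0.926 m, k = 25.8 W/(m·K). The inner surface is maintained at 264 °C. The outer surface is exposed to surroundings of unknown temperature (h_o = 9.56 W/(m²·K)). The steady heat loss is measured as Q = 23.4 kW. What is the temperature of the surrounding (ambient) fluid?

Series resistances:
  R_titanium = (1/0.883 − 1/0.926)/(4πk) = 0.05259/(4π·25.8) = 1.622×10^-4 K/W
  R_conv,out = 1/(4πr²h) = 1/(4π·0.926²·9.56) = 0.009708 K/W
ΣR = 0.009870 K/W
ΔT = Q·ΣR = 23400 × 0.009870 = 231.0 K
Heat flows outward, so T_out = T_in − ΔT = 264 − 231.0 = 33.0 °C

T_out = 33.0 °C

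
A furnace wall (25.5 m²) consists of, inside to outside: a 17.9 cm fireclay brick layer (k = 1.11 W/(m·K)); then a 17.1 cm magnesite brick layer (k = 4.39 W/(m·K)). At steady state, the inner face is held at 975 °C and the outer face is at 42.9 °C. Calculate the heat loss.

Series thermal resistances, inner to outer:
  R_fireclay brick = L/(kA) = 0.179/(1.11·25.5) = 0.006324 K/W
  R_magnesite brick = L/(kA) = 0.171/(4.39·25.5) = 0.001528 K/W
ΣR = 0.006324 + 0.001528 = 0.007852 K/W
Q = ΔT/ΣR = (975 °C − 42.9 °C)/0.007852 = 1.19×10^5 W

Q = 119 kW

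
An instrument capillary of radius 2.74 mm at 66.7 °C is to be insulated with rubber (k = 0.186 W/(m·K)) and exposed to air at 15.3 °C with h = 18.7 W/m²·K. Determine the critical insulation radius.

r_cr = 0.995 cm

For a cylinder, r_cr = k_ins/h = 0.186/18.7 = 0.00995 m = 0.995 cm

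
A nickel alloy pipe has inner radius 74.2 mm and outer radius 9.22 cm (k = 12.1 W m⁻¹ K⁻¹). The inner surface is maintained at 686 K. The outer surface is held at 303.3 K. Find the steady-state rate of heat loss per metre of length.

Q' = 2πk·ΔT/ln(r₂/r₁) = 2π × 12.1 × 382.7 / ln(0.0922/0.0742) = 1.34×10^5 W/m

Q' = 134 kW/m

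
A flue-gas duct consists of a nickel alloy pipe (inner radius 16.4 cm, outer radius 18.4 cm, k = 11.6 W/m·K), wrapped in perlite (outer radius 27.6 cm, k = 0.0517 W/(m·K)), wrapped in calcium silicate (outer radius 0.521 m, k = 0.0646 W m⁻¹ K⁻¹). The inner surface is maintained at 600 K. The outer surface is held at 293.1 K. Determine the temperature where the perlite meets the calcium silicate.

T = 464 K

Series thermal resistances, inner to outer:
  R'_nickel alloy = ln(0.184/0.164)/(2πk) = 0.1151/(2π·11.6) = 0.001579 m·K/W
  R'_perlite = ln(0.276/0.184)/(2πk) = 0.4055/(2π·0.0517) = 1.248 m·K/W
  R'_calcium silicate = ln(0.521/0.276)/(2πk) = 0.6353/(2π·0.0646) = 1.565 m·K/W
ΣR = 0.001579 + 1.248 + 1.565 = 2.815 m·K/W
Q' = ΔT/ΣR = (600 K − 293.1 K)/2.815 = 109.0 W/m
From the inner boundary to the perlite/calcium silicate interface, ΣR_partial = 1.250 m·K/W.
T_interface = T_in − Q'·ΣR_partial = 600 K − (109.0)(1.250) = 464 K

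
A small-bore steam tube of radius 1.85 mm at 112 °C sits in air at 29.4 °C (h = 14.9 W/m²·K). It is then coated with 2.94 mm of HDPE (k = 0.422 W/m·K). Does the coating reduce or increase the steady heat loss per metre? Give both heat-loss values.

Critical radius for a cylinder: r_cr = k/h = 0.0283 m = 2.83 cm.
Outer radius after coating: r₂ = 0.00185 + 0.00294 = 0.00479 m.
Since r₁ < r_cr and r₂ ≤ r_cr, the coating moves toward the maximum at r_cr — heat loss rises.
Bare: R = 1/(2πr₁h) = 5.774 m·K/W; Q = 82.6/5.774 = 14.3 W/m.
Coated: R = R_cond + R_conv = 2.589 m·K/W; Q = 82.6/2.589 = 31.9 W/m.

increases: 14.3 → 31.9 W/m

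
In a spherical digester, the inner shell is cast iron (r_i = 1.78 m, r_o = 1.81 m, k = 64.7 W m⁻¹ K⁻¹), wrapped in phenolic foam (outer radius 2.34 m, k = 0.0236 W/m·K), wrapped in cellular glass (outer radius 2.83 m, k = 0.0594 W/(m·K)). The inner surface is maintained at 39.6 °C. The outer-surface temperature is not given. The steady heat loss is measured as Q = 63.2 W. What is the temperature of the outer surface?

T_out = 6.67 °C

Sum the resistances:
  R_cast iron = (1/1.78 − 1/1.81)/(4πk) = 0.009312/(4π·64.7) = 1.145×10^-5 K/W
  R_phenolic foam = (1/1.81 − 1/2.34)/(4πk) = 0.1251/(4π·0.0236) = 0.4219 K/W
  R_cellular glass = (1/2.34 − 1/2.83)/(4πk) = 0.07399/(4π·0.0594) = 0.09913 K/W
ΣR = 0.5211 K/W
ΔT = Q·ΣR = 63.2 × 0.5211 = 32.93 K
Heat flows outward, so T_out = T_in − ΔT = 39.6 − 32.93 = 6.67 °C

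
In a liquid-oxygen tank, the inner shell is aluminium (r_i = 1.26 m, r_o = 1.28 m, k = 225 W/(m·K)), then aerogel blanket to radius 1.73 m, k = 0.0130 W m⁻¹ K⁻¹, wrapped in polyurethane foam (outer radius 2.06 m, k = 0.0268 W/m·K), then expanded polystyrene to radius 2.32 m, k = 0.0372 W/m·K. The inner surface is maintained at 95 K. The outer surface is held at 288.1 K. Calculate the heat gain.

Q = 118 W

Series thermal resistances, inner to outer:
  R_aluminium = (1/1.26 − 1/1.28)/(4πk) = 0.01240/(4π·225) = 4.386×10^-6 K/W
  R_aerogel blanket = (1/1.28 − 1/1.73)/(4πk) = 0.2032/(4π·0.0130) = 1.244 K/W
  R_polyurethane foam = (1/1.73 − 1/2.06)/(4πk) = 0.09260/(4π·0.0268) = 0.2750 K/W
  R_expanded polystyrene = (1/2.06 − 1/2.32)/(4πk) = 0.05440/(4π·0.0372) = 0.1164 K/W
ΣR = 4.386×10^-6 + 1.244 + 0.2750 + 0.1164 = 1.635 K/W
Q = ΔT/ΣR = (95 K − 288.1 K)/1.635 = -118 W
(Negative Q ⇒ heat flows inward; heat gain = 118 W.)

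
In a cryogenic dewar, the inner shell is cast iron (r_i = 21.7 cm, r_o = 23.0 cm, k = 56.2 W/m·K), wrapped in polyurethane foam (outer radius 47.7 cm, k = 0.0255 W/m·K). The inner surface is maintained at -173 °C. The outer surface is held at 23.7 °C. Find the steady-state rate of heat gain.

Q = 28.0 W

Resistance network (inner→outer):
  R_cast iron = (1/0.217 − 1/0.230)/(4πk) = 0.2605/(4π·56.2) = 3.688×10^-4 K/W
  R_polyurethane foam = (1/0.230 − 1/0.477)/(4πk) = 2.251/(4π·0.0255) = 7.026 K/W
ΣR = 3.688×10^-4 + 7.026 = 7.026 K/W
Q = ΔT/ΣR = (-173 °C − 23.7 °C)/7.026 = -28.0 W
(Negative Q ⇒ heat flows inward; heat gain = 28.0 W.)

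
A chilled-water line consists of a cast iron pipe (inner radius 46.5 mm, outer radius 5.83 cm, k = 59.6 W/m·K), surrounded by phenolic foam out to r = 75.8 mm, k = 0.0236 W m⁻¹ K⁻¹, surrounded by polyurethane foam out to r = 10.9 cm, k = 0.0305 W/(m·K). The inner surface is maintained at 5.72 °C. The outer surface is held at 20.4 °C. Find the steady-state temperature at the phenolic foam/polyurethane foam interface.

Treat each layer as a resistance in series:
  R'_cast iron = ln(0.0583/0.0465)/(2πk) = 0.2261/(2π·59.6) = 6.039×10^-4 m·K/W
  R'_phenolic foam = ln(0.0758/0.0583)/(2πk) = 0.2625/(2π·0.0236) = 1.770 m·K/W
  R'_polyurethane foam = ln(0.109/0.0758)/(2πk) = 0.3632/(2π·0.0305) = 1.896 m·K/W
ΣR = 6.039×10^-4 + 1.770 + 1.896 = 3.667 m·K/W
Q' = ΔT/ΣR = (5.72 °C − 20.4 °C)/3.667 = -4.003 W/m
From the inner boundary to the phenolic foam/polyurethane foam interface, ΣR_partial = 1.771 m·K/W.
T_interface = T_in − Q'·ΣR_partial = 5.72 °C − (-4.003)(1.771) = 12.8 °C

T = 12.8 °C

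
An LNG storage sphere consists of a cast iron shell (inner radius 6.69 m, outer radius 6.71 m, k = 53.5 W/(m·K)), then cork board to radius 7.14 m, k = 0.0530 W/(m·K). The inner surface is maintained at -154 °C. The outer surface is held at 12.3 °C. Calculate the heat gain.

Q = 12.3 kW

Resistance network (inner→outer):
  R_cast iron = (1/6.69 − 1/6.71)/(4πk) = 4.455×10^-4/(4π·53.5) = 6.627×10^-7 K/W
  R_cork board = (1/6.71 − 1/7.14)/(4πk) = 0.008975/(4π·0.0530) = 0.01348 K/W
ΣR = 6.627×10^-7 + 0.01348 = 0.01348 K/W
Q = ΔT/ΣR = (-154 °C − 12.3 °C)/0.01348 = -12300 W
(Negative Q ⇒ heat flows inward; heat gain = 12300 W.)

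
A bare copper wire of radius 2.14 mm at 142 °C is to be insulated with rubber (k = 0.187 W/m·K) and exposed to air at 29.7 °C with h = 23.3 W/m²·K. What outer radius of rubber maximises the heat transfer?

r_cr = 0.803 cm

For a cylinder, r_cr = k_ins/h = 0.187/23.3 = 0.00803 m = 0.803 cm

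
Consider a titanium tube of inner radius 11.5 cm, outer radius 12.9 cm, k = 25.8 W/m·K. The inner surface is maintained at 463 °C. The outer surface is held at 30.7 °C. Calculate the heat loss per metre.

Q' = 610 kW/m

Q' = 2πk·ΔT/ln(r₂/r₁) = 2π × 25.8 × 432.3 / ln(0.129/0.115) = 6.10×10^5 W/m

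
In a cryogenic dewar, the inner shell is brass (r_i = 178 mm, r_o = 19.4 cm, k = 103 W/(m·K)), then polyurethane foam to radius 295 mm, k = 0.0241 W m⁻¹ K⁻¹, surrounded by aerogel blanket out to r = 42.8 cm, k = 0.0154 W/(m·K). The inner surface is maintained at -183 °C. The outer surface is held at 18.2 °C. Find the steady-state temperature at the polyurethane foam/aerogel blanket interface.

T = -79.0 °C

Resistance network (inner→outer):
  R_brass = (1/0.178 − 1/0.194)/(4πk) = 0.4633/(4π·103) = 3.580×10^-4 K/W
  R_polyurethane foam = (1/0.194 − 1/0.295)/(4πk) = 1.765/(4π·0.0241) = 5.827 K/W
  R_aerogel blanket = (1/0.295 − 1/0.428)/(4πk) = 1.053/(4π·0.0154) = 5.443 K/W
ΣR = 3.580×10^-4 + 5.827 + 5.443 = 11.27 K/W
Q = ΔT/ΣR = (-183 °C − 18.2 °C)/11.27 = -17.85 W
From the inner boundary to the polyurethane foam/aerogel blanket interface, ΣR_partial = 5.827 K/W.
T_interface = T_in − Q·ΣR_partial = -183 °C − (-17.85)(5.827) = -79.0 °C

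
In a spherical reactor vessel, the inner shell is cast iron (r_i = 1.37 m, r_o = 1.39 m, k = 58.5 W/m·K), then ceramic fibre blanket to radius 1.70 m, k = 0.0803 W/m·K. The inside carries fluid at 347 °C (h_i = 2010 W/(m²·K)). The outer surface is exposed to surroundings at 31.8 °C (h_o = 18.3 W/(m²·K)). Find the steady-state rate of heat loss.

Treat each layer as a resistance in series:
  R_conv,in = 1/(4πr²h) = 1/(4π·1.37²·2010) = 2.109×10^-5 K/W
  R_cast iron = (1/1.37 − 1/1.39)/(4πk) = 0.01050/(4π·58.5) = 1.429×10^-5 K/W
  R_ceramic fibre blanket = (1/1.39 − 1/1.70)/(4πk) = 0.1312/(4π·0.0803) = 0.1300 K/W
  R_conv,out = 1/(4πr²h) = 1/(4π·1.70²·18.3) = 0.001505 K/W
ΣR = 2.109×10^-5 + 1.429×10^-5 + 0.1300 + 0.001505 = 0.1315 K/W
Q = ΔT/ΣR = (347 °C − 31.8 °C)/0.1315 = 2400 W

Q = 2400 W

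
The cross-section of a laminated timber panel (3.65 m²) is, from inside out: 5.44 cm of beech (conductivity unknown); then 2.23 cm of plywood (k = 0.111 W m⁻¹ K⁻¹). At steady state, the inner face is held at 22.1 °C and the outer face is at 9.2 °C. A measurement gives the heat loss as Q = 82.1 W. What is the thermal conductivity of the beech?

k = 0.146 W/m·K

ΣR = ΔT/Q = |22.1 − 9.2|/82.1 = 0.1571 K/W
Known resistances:
  R_plywood = L/(kA) = 0.0223/(0.111·3.65) = 0.05504 K/W
R_beech = ΣR − ΣR_known = 0.1571 − 0.05504 = 0.1021 K/W
L/(kA) = 0.1021 ⇒ k = 0.0544/(0.1021·3.65) = 0.146 W/m·K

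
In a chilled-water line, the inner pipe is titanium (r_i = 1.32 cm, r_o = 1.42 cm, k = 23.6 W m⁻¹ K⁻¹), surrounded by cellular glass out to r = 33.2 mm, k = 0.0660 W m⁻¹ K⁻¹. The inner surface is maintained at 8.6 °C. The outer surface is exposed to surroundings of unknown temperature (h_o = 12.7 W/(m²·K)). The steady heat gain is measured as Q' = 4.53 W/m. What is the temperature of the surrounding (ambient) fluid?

Sum the resistances:
  R'_titanium = ln(0.0142/0.0132)/(2πk) = 0.07303/(2π·23.6) = 4.925×10^-4 m·K/W
  R'_cellular glass = ln(0.0332/0.0142)/(2πk) = 0.8493/(2π·0.0660) = 2.048 m·K/W
  R'_conv,out = 1/(2πr h) = 1/(2π·0.0332·12.7) = 0.3775 m·K/W
ΣR = 2.426 m·K/W
ΔT = Q'·ΣR = 4.53 × 2.426 = 10.99 K
Heat flows inward, so T_out = T_in + ΔT = 8.6 + 10.99 = 19.6 °C

T_out = 19.6 °C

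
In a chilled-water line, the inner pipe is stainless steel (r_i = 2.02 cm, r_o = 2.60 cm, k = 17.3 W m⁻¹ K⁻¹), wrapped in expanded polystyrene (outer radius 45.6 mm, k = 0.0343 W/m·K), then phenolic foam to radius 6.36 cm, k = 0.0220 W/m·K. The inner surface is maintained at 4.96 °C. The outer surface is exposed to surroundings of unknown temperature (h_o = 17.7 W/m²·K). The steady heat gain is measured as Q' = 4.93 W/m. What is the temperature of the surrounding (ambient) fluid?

T_out = 30.4 °C

Series resistances:
  R'_stainless steel = ln(0.0260/0.0202)/(2πk) = 0.2524/(2π·17.3) = 0.002322 m·K/W
  R'_expanded polystyrene = ln(0.0456/0.0260)/(2πk) = 0.5618/(2π·0.0343) = 2.607 m·K/W
  R'_phenolic foam = ln(0.0636/0.0456)/(2πk) = 0.3327/(2π·0.0220) = 2.407 m·K/W
  R'_conv,out = 1/(2πr h) = 1/(2π·0.0636·17.7) = 0.1414 m·K/W
ΣR = 5.157 m·K/W
ΔT = Q'·ΣR = 4.93 × 5.157 = 25.42 K
Heat flows inward, so T_out = T_in + ΔT = 4.96 + 25.42 = 30.4 °C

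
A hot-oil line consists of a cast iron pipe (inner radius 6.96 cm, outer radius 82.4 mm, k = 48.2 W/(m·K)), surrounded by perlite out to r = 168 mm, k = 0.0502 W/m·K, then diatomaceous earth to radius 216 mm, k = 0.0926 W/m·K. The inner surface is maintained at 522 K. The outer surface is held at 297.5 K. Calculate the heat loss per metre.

Q' = 83.4 W/m

Treat each layer as a resistance in series:
  R'_cast iron = ln(0.0824/0.0696)/(2πk) = 0.1688/(2π·48.2) = 5.574×10^-4 m·K/W
  R'_perlite = ln(0.168/0.0824)/(2πk) = 0.7124/(2π·0.0502) = 2.259 m·K/W
  R'_diatomaceous earth = ln(0.216/0.168)/(2πk) = 0.2513/(2π·0.0926) = 0.4319 m·K/W
ΣR = 5.574×10^-4 + 2.259 + 0.4319 = 2.691 m·K/W
Q' = ΔT/ΣR = (522 K − 297.5 K)/2.691 = 83.4 W/m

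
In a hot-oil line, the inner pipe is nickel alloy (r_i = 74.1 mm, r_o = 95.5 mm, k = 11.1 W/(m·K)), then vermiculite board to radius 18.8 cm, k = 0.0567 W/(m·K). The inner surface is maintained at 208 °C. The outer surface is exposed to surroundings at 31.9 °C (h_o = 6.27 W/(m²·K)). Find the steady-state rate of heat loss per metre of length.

Resistance network (inner→outer):
  R'_nickel alloy = ln(0.0955/0.0741)/(2πk) = 0.2537/(2π·11.1) = 0.003638 m·K/W
  R'_vermiculite board = ln(0.188/0.0955)/(2πk) = 0.6773/(2π·0.0567) = 1.901 m·K/W
  R'_conv,out = 1/(2πr h) = 1/(2π·0.188·6.27) = 0.1350 m·K/W
ΣR = 0.003638 + 1.901 + 0.1350 = 2.040 m·K/W
Q' = ΔT/ΣR = (208 °C − 31.9 °C)/2.040 = 86.3 W/m

Q' = 86.3 W/m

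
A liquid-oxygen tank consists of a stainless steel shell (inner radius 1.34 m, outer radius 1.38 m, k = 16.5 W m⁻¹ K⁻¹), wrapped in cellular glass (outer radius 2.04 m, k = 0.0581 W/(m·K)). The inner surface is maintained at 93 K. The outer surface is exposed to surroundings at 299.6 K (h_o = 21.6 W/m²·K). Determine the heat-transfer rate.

Resistance network (inner→outer):
  R_stainless steel = (1/1.34 − 1/1.38)/(4πk) = 0.02163/(4π·16.5) = 1.043×10^-4 K/W
  R_cellular glass = (1/1.38 − 1/2.04)/(4πk) = 0.2344/(4π·0.0581) = 0.3211 K/W
  R_conv,out = 1/(4πr²h) = 1/(4π·2.04²·21.6) = 8.853×10^-4 K/W
ΣR = 1.043×10^-4 + 0.3211 + 8.853×10^-4 = 0.3221 K/W
Q = ΔT/ΣR = (93 K − 299.6 K)/0.3221 = -641 W
(Negative Q ⇒ heat flows inward; heat gain = 641 W.)

Q = 641 W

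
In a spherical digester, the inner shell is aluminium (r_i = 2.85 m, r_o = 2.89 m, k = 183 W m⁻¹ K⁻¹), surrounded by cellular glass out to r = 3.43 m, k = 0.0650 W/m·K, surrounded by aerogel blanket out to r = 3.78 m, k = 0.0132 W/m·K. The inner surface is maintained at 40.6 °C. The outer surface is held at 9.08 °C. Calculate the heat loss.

Q = 137 W

Series thermal resistances, inner to outer:
  R_aluminium = (1/2.85 − 1/2.89)/(4πk) = 0.004856/(4π·183) = 2.112×10^-6 K/W
  R_cellular glass = (1/2.89 − 1/3.43)/(4πk) = 0.05448/(4π·0.0650) = 0.06669 K/W
  R_aerogel blanket = (1/3.43 − 1/3.78)/(4πk) = 0.02699/(4π·0.0132) = 0.1627 K/W
ΣR = 2.112×10^-6 + 0.06669 + 0.1627 = 0.2294 K/W
Q = ΔT/ΣR = (40.6 °C − 9.08 °C)/0.2294 = 137 W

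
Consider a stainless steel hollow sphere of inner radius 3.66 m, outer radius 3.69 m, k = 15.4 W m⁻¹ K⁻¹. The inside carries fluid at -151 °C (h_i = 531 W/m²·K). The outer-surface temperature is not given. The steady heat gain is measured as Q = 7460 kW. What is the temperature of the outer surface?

T_out = 18.1 °C

Sum the resistances:
  R_conv,in = 1/(4πr²h) = 1/(4π·3.66²·531) = 1.119×10^-5 K/W
  R_stainless steel = (1/3.66 − 1/3.69)/(4πk) = 0.002221/(4π·15.4) = 1.148×10^-5 K/W
ΣR = 2.267×10^-5 K/W
ΔT = Q·ΣR = 7.46×10^6 × 2.267×10^-5 = 169.1 K
Heat flows inward, so T_out = T_in + ΔT = -151 + 169.1 = 18.1 °C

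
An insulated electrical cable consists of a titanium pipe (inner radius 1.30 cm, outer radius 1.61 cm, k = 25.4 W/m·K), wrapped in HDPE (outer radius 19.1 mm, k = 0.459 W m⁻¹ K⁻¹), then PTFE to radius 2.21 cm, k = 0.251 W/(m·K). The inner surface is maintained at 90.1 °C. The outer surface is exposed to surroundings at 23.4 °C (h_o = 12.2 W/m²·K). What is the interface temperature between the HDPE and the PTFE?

Resistance network (inner→outer):
  R'_titanium = ln(0.0161/0.0130)/(2πk) = 0.2139/(2π·25.4) = 0.001340 m·K/W
  R'_HDPE = ln(0.0191/0.0161)/(2πk) = 0.1709/(2π·0.459) = 0.05925 m·K/W
  R'_PTFE = ln(0.0221/0.0191)/(2πk) = 0.1459/(2π·0.251) = 0.09251 m·K/W
  R'_conv,out = 1/(2πr h) = 1/(2π·0.0221·12.2) = 0.5903 m·K/W
ΣR = 0.001340 + 0.05925 + 0.09251 + 0.5903 = 0.7434 m·K/W
Q' = ΔT/ΣR = (90.1 °C − 23.4 °C)/0.7434 = 89.72 W/m
From the inner boundary to the HDPE/PTFE interface, ΣR_partial = 0.06059 m·K/W.
T_interface = T_in − Q'·ΣR_partial = 90.1 °C − (89.72)(0.06059) = 84.7 °C

T = 84.7 °C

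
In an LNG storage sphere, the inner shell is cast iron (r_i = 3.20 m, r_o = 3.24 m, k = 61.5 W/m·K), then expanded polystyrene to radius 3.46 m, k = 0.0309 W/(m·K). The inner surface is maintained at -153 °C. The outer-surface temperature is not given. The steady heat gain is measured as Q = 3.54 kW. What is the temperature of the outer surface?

Series resistances:
  R_cast iron = (1/3.20 − 1/3.24)/(4πk) = 0.003858/(4π·61.5) = 4.992×10^-6 K/W
  R_expanded polystyrene = (1/3.24 − 1/3.46)/(4πk) = 0.01962/(4π·0.0309) = 0.05054 K/W
ΣR = 0.05054 K/W
ΔT = Q·ΣR = 3540 × 0.05054 = 178.9 K
Heat flows inward, so T_out = T_in + ΔT = -153 + 178.9 = 25.9 °C

T_out = 25.9 °C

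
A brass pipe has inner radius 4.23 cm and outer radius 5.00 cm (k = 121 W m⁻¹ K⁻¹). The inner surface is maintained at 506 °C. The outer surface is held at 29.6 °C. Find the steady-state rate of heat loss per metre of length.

Q' = 2.17×10^6 W/m

Q' = 2πk·ΔT/ln(r₂/r₁) = 2π × 121 × 476.4 / ln(0.0500/0.0423) = 2.17×10^6 W/m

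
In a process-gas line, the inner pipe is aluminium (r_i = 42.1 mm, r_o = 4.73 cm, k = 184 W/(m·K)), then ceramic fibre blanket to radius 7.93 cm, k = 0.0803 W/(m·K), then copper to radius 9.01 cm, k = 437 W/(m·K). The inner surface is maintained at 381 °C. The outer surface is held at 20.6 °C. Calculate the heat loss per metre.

Q' = 352 W/m

Resistance network (inner→outer):
  R'_aluminium = ln(0.0473/0.0421)/(2πk) = 0.1165/(2π·184) = 1.007×10^-4 m·K/W
  R'_ceramic fibre blanket = ln(0.0793/0.0473)/(2πk) = 0.5167/(2π·0.0803) = 1.024 m·K/W
  R'_copper = ln(0.0901/0.0793)/(2πk) = 0.1277/(2π·437) = 4.650×10^-5 m·K/W
ΣR = 1.007×10^-4 + 1.024 + 4.650×10^-5 = 1.024 m·K/W
Q' = ΔT/ΣR = (381 °C − 20.6 °C)/1.024 = 352 W/m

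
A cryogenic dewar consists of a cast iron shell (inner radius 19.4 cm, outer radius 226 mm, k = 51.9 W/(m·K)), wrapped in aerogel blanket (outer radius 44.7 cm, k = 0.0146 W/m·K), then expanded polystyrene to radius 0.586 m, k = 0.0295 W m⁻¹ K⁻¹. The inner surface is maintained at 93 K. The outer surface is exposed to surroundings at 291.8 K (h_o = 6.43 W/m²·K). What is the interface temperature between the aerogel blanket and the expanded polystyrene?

T = 270.0 K

Resistance network (inner→outer):
  R_cast iron = (1/0.194 − 1/0.226)/(4πk) = 0.7299/(4π·51.9) = 0.001119 K/W
  R_aerogel blanket = (1/0.226 − 1/0.447)/(4πk) = 2.188/(4π·0.0146) = 11.92 K/W
  R_expanded polystyrene = (1/0.447 − 1/0.586)/(4πk) = 0.5307/(4π·0.0295) = 1.431 K/W
  R_conv,out = 1/(4πr²h) = 1/(4π·0.586²·6.43) = 0.03604 K/W
ΣR = 0.001119 + 11.92 + 1.431 + 0.03604 = 13.39 K/W
Q = ΔT/ΣR = (93 K − 291.8 K)/13.39 = -14.85 W
From the inner boundary to the aerogel blanket/expanded polystyrene interface, ΣR_partial = 11.92 K/W.
T_interface = T_in − Q·ΣR_partial = 93 K − (-14.85)(11.92) = 270.0 K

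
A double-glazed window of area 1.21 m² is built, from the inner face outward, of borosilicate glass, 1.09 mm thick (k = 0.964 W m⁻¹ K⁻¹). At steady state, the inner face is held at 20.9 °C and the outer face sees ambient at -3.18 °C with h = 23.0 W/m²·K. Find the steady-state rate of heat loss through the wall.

Q = 653 W

Resistance network (inner→outer):
  R_borosilicate glass = L/(kA) = 0.00109/(0.964·1.21) = 9.345×10^-4 K/W
  R_conv,out = 1/(hA) = 1/(23.0·1.21) = 0.03593 K/W
ΣR = 9.345×10^-4 + 0.03593 = 0.03686 K/W
Q = ΔT/ΣR = (20.9 °C − -3.18 °C)/0.03686 = 653 W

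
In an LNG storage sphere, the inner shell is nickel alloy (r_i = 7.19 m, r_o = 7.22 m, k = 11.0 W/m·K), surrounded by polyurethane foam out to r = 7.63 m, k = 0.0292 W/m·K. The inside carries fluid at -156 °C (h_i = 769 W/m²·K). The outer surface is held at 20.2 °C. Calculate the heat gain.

Q = 8.68 kW

Series thermal resistances, inner to outer:
  R_conv,in = 1/(4πr²h) = 1/(4π·7.19²·769) = 2.002×10^-6 K/W
  R_nickel alloy = (1/7.19 − 1/7.22)/(4πk) = 5.779×10^-4/(4π·11.0) = 4.181×10^-6 K/W
  R_polyurethane foam = (1/7.22 − 1/7.63)/(4πk) = 0.007443/(4π·0.0292) = 0.02028 K/W
ΣR = 2.002×10^-6 + 4.181×10^-6 + 0.02028 = 0.02029 K/W
Q = ΔT/ΣR = (-156 °C − 20.2 °C)/0.02029 = -8680 W
(Negative Q ⇒ heat flows inward; heat gain = 8680 W.)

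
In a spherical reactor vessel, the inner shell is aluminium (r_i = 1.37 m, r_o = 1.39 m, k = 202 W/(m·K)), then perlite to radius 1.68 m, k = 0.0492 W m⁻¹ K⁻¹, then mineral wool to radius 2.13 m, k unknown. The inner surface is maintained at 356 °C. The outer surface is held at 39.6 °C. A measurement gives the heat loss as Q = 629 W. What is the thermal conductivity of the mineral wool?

k = 0.0331 W/m·K

ΣR = ΔT/Q = |356 − 39.6|/629 = 0.5030 K/W
Known resistances:
  R_aluminium = (1/1.37 − 1/1.39)/(4πk) = 0.01050/(4π·202) = 4.137×10^-6 K/W
  R_perlite = (1/1.39 − 1/1.68)/(4πk) = 0.1242/(4π·0.0492) = 0.2009 K/W
R_mineral wool = ΣR − ΣR_known = 0.5030 − 0.2009 = 0.3021 K/W
(1/r₁−1/r₂)/(4πk) = 0.3021 ⇒ k = 0.1258/(4π·0.3021) = 0.0331 W/m·K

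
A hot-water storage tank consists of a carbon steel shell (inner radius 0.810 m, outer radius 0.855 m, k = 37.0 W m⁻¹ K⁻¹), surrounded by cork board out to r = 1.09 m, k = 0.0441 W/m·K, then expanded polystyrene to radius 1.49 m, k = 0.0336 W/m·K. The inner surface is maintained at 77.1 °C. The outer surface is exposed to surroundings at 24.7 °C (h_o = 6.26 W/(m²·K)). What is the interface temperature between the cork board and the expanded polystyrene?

Resistance network (inner→outer):
  R_carbon steel = (1/0.810 − 1/0.855)/(4πk) = 0.06498/(4π·37.0) = 1.397×10^-4 K/W
  R_cork board = (1/0.855 − 1/1.09)/(4πk) = 0.2522/(4π·0.0441) = 0.4550 K/W
  R_expanded polystyrene = (1/1.09 − 1/1.49)/(4πk) = 0.2463/(4π·0.0336) = 0.5833 K/W
  R_conv,out = 1/(4πr²h) = 1/(4π·1.49²·6.26) = 0.005726 K/W
ΣR = 1.397×10^-4 + 0.4550 + 0.5833 + 0.005726 = 1.044 K/W
Q = ΔT/ΣR = (77.1 °C − 24.7 °C)/1.044 = 50.19 W
From the inner boundary to the cork board/expanded polystyrene interface, ΣR_partial = 0.4551 K/W.
T_interface = T_in − Q·ΣR_partial = 77.1 °C − (50.19)(0.4551) = 54.3 °C

T = 54.3 °C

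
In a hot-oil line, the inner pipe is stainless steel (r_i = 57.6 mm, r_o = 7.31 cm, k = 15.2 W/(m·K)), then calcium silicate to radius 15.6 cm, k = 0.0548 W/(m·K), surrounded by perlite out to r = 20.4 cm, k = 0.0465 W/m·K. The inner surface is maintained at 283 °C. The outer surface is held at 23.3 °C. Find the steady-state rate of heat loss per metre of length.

Resistance network (inner→outer):
  R'_stainless steel = ln(0.0731/0.0576)/(2πk) = 0.2383/(2π·15.2) = 0.002495 m·K/W
  R'_calcium silicate = ln(0.156/0.0731)/(2πk) = 0.7580/(2π·0.0548) = 2.202 m·K/W
  R'_perlite = ln(0.204/0.156)/(2πk) = 0.2683/(2π·0.0465) = 0.9182 m·K/W
ΣR = 0.002495 + 2.202 + 0.9182 = 3.123 m·K/W
Q' = ΔT/ΣR = (283 °C − 23.3 °C)/3.123 = 83.2 W/m

Q' = 83.2 W/m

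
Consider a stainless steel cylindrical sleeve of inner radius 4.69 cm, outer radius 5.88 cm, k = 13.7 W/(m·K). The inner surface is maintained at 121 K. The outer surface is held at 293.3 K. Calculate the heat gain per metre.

Q' = 65.6 kW/m

Q' = 2πk·ΔT/ln(r₂/r₁) = 2π × 13.7 × 172.3 / ln(0.0588/0.0469) = 65600 W/m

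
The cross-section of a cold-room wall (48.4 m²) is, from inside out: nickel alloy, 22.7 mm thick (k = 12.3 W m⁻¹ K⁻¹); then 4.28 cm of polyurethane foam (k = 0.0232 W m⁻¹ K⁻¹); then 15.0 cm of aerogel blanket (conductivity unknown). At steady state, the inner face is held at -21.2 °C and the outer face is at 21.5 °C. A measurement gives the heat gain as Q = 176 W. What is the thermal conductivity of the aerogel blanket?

ΣR = ΔT/Q = |-21.2 − 21.5|/176 = 0.2426 K/W
Known resistances:
  R_nickel alloy = L/(kA) = 0.0227/(12.3·48.4) = 3.813×10^-5 K/W
  R_polyurethane foam = L/(kA) = 0.0428/(0.0232·48.4) = 0.03812 K/W
R_aerogel blanket = ΣR − ΣR_known = 0.2426 − 0.03816 = 0.2044 K/W
L/(kA) = 0.2044 ⇒ k = 0.150/(0.2044·48.4) = 0.0152 W/m·K

k = 0.0152 W/m·K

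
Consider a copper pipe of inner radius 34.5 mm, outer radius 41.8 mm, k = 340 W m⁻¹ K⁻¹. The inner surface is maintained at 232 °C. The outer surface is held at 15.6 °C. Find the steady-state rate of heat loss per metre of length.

Q' = 2πk·ΔT/ln(r₂/r₁) = 2π × 340 × 216.4 / ln(0.0418/0.0345) = 2.41×10^6 W/m

Q' = 2410 kW/m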